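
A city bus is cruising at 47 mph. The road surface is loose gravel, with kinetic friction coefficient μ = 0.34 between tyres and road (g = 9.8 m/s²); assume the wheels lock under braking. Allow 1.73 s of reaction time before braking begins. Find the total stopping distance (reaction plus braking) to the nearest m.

Total stopping distance ≈ 103 m

47 mph × 0.44704 = 21.0109 m/s.
a = μg = 0.34 × 9.8 = 3.332 m/s².
Reaction distance = v·t_r = 21.0109 × 1.73 = 36.349 m.
Braking distance = v²/(2a) = 21.0109² / (2 × 3.332) = 441.458 / 6.664 = 66.245 m.
Total = 36.349 + 66.245 = 102.594 m.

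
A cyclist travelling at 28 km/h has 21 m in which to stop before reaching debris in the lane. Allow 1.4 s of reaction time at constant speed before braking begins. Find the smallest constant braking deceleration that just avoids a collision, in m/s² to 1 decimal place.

28 km/h ÷ 3.6 = 7.7778 m/s.
Distance covered during reaction = 7.7778 × 1.4 = 10.889 m.
Distance available for braking: 21 − 10.889 = 10.111 m.
v² = 2a·d ⇒ a = v²/(2d) = 7.7778² / (2 × 10.111) = 60.494 / 20.222 = 2.9915 m/s².

Required deceleration ≈ 3.0 m/s²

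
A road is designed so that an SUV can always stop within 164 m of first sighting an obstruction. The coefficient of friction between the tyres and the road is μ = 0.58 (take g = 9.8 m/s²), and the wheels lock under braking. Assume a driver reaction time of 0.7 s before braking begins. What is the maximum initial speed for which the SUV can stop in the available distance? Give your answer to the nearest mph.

Maximum speed ≈ 88 mph

a = μg = 0.58 × 9.8 = 5.684 m/s².
Stopping distance: v·t_r + v²/(2a) = 164 with t_r = 0.7 s and a = 5.684 m/s².
So v² + 7.958 v − 1864.35 = 0.
Positive root: v = −a·t_r + √((a·t_r)² + 2a·d) = −3.979 + √(15.832 + 1864.35) = 39.3821 m/s.
39.3821 m/s ÷ 0.44704 = 88.095 mph.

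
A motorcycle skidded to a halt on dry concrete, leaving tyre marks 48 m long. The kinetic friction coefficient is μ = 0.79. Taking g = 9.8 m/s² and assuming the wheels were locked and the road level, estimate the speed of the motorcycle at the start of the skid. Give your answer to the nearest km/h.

Deceleration a = μg = 0.79 × 9.8 = 7.742 m/s².
v = √(2a·d) = √(2 × 7.742 × 48) = √743.232 = 27.2623 m/s.
= 27.2623 × 3.6 = 98.144 km/h.

Initial speed ≈ 98 km/h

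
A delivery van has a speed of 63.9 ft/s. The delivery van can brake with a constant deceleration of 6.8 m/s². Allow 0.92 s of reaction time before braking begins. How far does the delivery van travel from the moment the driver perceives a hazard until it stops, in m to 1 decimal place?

63.9 ft/s × 0.3048 = 19.4767 m/s.
Reaction distance = v·t_r = 19.4767 × 0.92 = 17.919 m.
Braking distance = v²/(2a) = 19.4767² / (2 × 6.800) = 379.342 / 13.600 = 27.893 m.
Total = 17.919 + 27.893 = 45.812 m.

Total stopping distance ≈ 45.8 m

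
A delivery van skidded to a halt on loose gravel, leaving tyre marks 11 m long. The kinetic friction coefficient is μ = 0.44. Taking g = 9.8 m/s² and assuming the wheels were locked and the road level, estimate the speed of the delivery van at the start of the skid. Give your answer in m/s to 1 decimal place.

Initial speed ≈ 9.7 m/s

Deceleration a = μg = 0.44 × 9.8 = 4.312 m/s².
v = √(2a·d) = √(2 × 4.312 × 11) = √94.864 = 9.7398 m/s.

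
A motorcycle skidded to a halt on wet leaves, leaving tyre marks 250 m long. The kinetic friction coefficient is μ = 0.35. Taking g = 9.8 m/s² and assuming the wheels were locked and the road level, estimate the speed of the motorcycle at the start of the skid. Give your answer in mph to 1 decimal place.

Deceleration a = μg = 0.35 × 9.8 = 3.430 m/s².
v = √(2a·d) = √(2 × 3.430 × 250) = √1715.000 = 41.4126 m/s.
= 41.4126 ÷ 0.44704 = 92.637 mph.

Initial speed ≈ 92.6 mph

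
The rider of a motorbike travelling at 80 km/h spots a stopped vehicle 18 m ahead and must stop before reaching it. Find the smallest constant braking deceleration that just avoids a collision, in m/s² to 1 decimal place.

Required deceleration ≈ 13.7 m/s²

80 km/h ÷ 3.6 = 22.2222 m/s.
v² = 2a·d ⇒ a = v²/(2d) = 22.2222² / (2 × 18.000) = 493.826 / 36.000 = 13.7174 m/s².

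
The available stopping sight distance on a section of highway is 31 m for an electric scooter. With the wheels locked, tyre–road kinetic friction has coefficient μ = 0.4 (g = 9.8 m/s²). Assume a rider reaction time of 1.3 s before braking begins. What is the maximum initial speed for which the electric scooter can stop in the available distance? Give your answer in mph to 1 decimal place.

a = μg = 0.4 × 9.8 = 3.920 m/s².
Stopping distance: v·t_r + v²/(2a) = 31 with t_r = 1.3 s and a = 3.920 m/s².
So v² + 10.192 v − 243.04 = 0.
Positive root: v = −a·t_r + √((a·t_r)² + 2a·d) = −5.096 + √(25.969 + 243.04) = 11.3055 m/s.
11.3055 m/s ÷ 0.44704 = 25.290 mph.

Maximum speed ≈ 25.3 mph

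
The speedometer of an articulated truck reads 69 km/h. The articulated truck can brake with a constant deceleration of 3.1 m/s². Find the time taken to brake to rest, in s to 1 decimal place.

Braking time ≈ 6.2 s

69 km/h ÷ 3.6 = 19.1667 m/s.
Braking time = v/a = 19.1667 / 3.100 = 6.183 s.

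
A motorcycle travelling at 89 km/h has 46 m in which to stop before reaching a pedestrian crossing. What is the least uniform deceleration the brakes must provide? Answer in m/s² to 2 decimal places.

Required deceleration ≈ 6.64 m/s²

89 km/h ÷ 3.6 = 24.7222 m/s.
v² = 2a·d ⇒ a = v²/(2d) = 24.7222² / (2 × 46.000) = 611.187 / 92.000 = 6.6433 m/s².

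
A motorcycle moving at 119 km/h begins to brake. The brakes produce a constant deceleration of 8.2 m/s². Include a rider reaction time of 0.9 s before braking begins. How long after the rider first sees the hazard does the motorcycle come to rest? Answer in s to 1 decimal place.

119 km/h ÷ 3.6 = 33.0556 m/s.
Braking time = v/a = 33.0556 / 8.200 = 4.031 s.
Total = 0.9 + 4.031 = 4.931 s.

Total time ≈ 4.9 s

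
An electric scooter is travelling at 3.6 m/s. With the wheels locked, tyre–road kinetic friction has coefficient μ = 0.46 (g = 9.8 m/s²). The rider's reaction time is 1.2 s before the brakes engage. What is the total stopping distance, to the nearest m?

a = μg = 0.46 × 9.8 = 4.508 m/s².
Reaction distance = v·t_r = 3.6000 × 1.2 = 4.320 m.
Braking distance = v²/(2a) = 3.6000² / (2 × 4.508) = 12.960 / 9.016 = 1.437 m.
Total = 4.320 + 1.437 = 5.757 m.

Total stopping distance ≈ 6 m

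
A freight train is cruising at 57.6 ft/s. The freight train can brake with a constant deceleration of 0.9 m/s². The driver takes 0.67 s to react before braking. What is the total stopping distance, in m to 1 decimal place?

Total stopping distance ≈ 183.0 m

57.6 ft/s × 0.3048 = 17.5565 m/s.
Reaction distance = v·t_r = 17.5565 × 0.67 = 11.763 m.
Braking distance = v²/(2a) = 17.5565² / (2 × 0.900) = 308.231 / 1.800 = 171.239 m.
Total = 11.763 + 171.239 = 183.002 m.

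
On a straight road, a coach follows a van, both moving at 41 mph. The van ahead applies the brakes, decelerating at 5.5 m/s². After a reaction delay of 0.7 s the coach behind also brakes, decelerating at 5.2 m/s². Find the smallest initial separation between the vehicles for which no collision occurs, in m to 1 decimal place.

Minimum gap ≈ 14.6 m

41 mph × 0.44704 = 18.3286 m/s.
Leader travels v²/(2a_L) = 335.938 / 11.000 = 30.540 m before stopping.
Follower covers v·t_r = 18.3286 × 0.7 = 12.830 m while reacting, then v²/(2a_F) = 335.938 / 10.400 = 32.302 m while braking, for a total of 12.830 + 32.302 = 45.132 m.
Since a_F ≤ a_L and the follower starts braking later, the follower is never slower than the leader, so the closest approach is when both have stopped.
Minimum gap = 45.132 − 30.540 = 14.592 m.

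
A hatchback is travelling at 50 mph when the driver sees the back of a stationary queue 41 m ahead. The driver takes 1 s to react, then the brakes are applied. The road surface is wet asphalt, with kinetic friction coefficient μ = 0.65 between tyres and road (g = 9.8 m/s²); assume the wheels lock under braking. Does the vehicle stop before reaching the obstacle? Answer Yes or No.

No

50 mph × 0.44704 = 22.3520 m/s.
a = μg = 0.65 × 9.8 = 6.370 m/s².
Reaction distance = 22.3520 × 1 = 22.352 m.
Braking distance = v²/(2a) = 499.612 / 12.740 = 39.216 m.
Total stopping distance = 22.352 + 39.216 = 61.568 m, vs 41 m available — it cannot stop in time and overshoots by 61.568 − 41 = 20.568 m.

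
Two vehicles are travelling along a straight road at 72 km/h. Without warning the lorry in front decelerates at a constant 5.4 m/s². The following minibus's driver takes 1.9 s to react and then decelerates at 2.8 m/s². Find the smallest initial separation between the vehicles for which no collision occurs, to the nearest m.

72 km/h ÷ 3.6 = 20.0000 m/s.
Leader travels v²/(2a_L) = 400.000 / 10.800 = 37.037 m before stopping.
Follower covers v·t_r = 20.0000 × 1.9 = 38.000 m while reacting, then v²/(2a_F) = 400.000 / 5.600 = 71.429 m while braking, for a total of 38.000 + 71.429 = 109.429 m.
Since a_F ≤ a_L and the follower starts braking later, the follower is never slower than the leader, so the closest approach is when both have stopped.
Minimum gap = 109.429 − 37.037 = 72.392 m.

Minimum gap ≈ 72 m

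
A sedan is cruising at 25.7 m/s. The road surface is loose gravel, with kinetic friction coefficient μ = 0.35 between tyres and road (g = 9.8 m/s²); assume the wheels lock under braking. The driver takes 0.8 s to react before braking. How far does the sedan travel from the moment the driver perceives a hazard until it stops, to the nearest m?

Total stopping distance ≈ 117 m

a = μg = 0.35 × 9.8 = 3.430 m/s².
Reaction distance = v·t_r = 25.7000 × 0.8 = 20.560 m.
Braking distance = v²/(2a) = 25.7000² / (2 × 3.430) = 660.490 / 6.860 = 96.281 m.
Total = 20.560 + 96.281 = 116.841 m.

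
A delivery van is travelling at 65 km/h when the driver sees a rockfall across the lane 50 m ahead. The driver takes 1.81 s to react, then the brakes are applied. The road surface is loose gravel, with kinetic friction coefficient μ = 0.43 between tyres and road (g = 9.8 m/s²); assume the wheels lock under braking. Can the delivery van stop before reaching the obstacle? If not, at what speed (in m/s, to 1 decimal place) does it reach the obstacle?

No — it strikes the obstacle at 13.4 m/s

65 km/h ÷ 3.6 = 18.0556 m/s.
a = μg = 0.43 × 9.8 = 4.214 m/s².
Reaction distance = 18.0556 × 1.81 = 32.681 m.
Braking distance needed to stop: v²/(2a) = 326.005 / 8.428 = 38.681 m, so total needed = 32.681 + 38.681 = 71.362 m > 50 m — it cannot stop.
Distance remaining when braking begins: 50 − 32.681 = 17.319 m.
v² = v₀² − 2a·d = 326.005 − 2 × 4.214 × 17.319 = 180.040 m²/s².
v = √180.040 = 13.418 m/s.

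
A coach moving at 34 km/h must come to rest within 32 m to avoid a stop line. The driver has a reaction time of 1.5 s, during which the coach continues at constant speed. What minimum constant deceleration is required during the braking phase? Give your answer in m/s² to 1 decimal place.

Required deceleration ≈ 2.5 m/s²

34 km/h ÷ 3.6 = 9.4444 m/s.
Distance covered during reaction = 9.4444 × 1.5 = 14.167 m.
Distance available for braking: 32 − 14.167 = 17.833 m.
v² = 2a·d ⇒ a = v²/(2d) = 9.4444² / (2 × 17.833) = 89.197 / 35.666 = 2.5009 m/s².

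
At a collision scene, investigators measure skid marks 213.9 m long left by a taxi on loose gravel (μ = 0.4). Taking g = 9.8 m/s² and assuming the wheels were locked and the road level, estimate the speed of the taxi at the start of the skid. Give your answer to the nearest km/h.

Initial speed ≈ 147 km/h

Deceleration a = μg = 0.4 × 9.8 = 3.920 m/s².
v = √(2a·d) = √(2 × 3.920 × 213.9) = √1676.976 = 40.9509 m/s.
= 40.9509 × 3.6 = 147.423 km/h.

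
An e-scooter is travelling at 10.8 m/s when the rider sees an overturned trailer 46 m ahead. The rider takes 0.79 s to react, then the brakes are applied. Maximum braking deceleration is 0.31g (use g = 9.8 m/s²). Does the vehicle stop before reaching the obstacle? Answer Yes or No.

a = 0.31 × 9.8 = 3.038 m/s².
Reaction distance = 10.8000 × 0.79 = 8.532 m.
Braking distance = v²/(2a) = 116.640 / 6.076 = 19.197 m.
Total stopping distance = 8.532 + 19.197 = 27.729 m, vs 46 m available — it stops with 46 − 27.729 = 18.271 m to spare.

Yes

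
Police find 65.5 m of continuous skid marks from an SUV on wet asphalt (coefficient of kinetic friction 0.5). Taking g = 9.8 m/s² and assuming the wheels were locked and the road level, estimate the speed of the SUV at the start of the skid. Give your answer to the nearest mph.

Deceleration a = μg = 0.5 × 9.8 = 4.900 m/s².
v = √(2a·d) = √(2 × 4.900 × 65.5) = √641.900 = 25.3357 m/s.
= 25.3357 ÷ 0.44704 = 56.674 mph.

Initial speed ≈ 57 mph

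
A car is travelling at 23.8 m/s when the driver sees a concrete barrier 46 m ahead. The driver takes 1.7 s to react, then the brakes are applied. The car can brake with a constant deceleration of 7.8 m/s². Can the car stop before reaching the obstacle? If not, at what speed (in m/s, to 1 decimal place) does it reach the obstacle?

No — it strikes the obstacle at 21.9 m/s

Reaction distance = 23.8000 × 1.7 = 40.460 m.
Braking distance needed to stop: v²/(2a) = 566.440 / 15.600 = 36.310 m, so total needed = 40.460 + 36.310 = 76.770 m > 46 m — it cannot stop.
Distance remaining when braking begins: 46 − 40.460 = 5.540 m.
v² = v₀² − 2a·d = 566.440 − 2 × 7.800 × 5.540 = 480.016 m²/s².
v = √480.016 = 21.909 m/s.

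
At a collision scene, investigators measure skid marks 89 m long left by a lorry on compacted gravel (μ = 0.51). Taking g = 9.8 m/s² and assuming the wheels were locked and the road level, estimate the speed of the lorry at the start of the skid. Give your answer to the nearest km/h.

Deceleration a = μg = 0.51 × 9.8 = 4.998 m/s².
v = √(2a·d) = √(2 × 4.998 × 89) = √889.644 = 29.8269 m/s.
= 29.8269 × 3.6 = 107.377 km/h.

Initial speed ≈ 107 km/h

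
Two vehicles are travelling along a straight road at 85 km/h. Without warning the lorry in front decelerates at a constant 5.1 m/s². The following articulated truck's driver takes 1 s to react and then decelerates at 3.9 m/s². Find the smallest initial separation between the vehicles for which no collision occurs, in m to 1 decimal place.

85 km/h ÷ 3.6 = 23.6111 m/s.
Leader travels v²/(2a_L) = 557.484 / 10.200 = 54.655 m before stopping.
Follower covers v·t_r = 23.6111 × 1 = 23.611 m while reacting, then v²/(2a_F) = 557.484 / 7.800 = 71.472 m while braking, for a total of 23.611 + 71.472 = 95.083 m.
Since a_F ≤ a_L and the follower starts braking later, the follower is never slower than the leader, so the closest approach is when both have stopped.
Minimum gap = 95.083 − 54.655 = 40.428 m.

Minimum gap ≈ 40.4 m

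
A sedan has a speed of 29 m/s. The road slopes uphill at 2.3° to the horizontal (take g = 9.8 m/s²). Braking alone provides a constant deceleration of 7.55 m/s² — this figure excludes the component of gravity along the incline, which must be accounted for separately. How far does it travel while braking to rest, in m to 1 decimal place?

Gravity along the uphill slope adds to the braking deceleration: a_eff = 7.550 + 9.8·sin 2.3° = 7.550 + 0.393 = 7.943 m/s².
Braking distance = v²/(2a) = 29.0000² / (2 × 7.943) = 841.000 / 15.886 = 52.940 m.

Braking distance ≈ 52.9 m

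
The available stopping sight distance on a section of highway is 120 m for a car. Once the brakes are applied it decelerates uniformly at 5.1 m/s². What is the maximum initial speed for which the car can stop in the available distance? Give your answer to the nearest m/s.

v²/(2a) = d ⇒ v = √(2 × 5.100 × 120) = √1224.00 = 34.9857 m/s.

Maximum speed ≈ 35 m/s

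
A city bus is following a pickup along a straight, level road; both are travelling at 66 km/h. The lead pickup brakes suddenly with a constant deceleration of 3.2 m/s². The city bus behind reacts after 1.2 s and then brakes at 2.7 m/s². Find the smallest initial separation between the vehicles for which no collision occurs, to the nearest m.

66 km/h ÷ 3.6 = 18.3333 m/s.
Leader travels v²/(2a_L) = 336.110 / 6.400 = 52.517 m before stopping.
Follower covers v·t_r = 18.3333 × 1.2 = 22.000 m while reacting, then v²/(2a_F) = 336.110 / 5.400 = 62.243 m while braking, for a total of 22.000 + 62.243 = 84.243 m.
Since a_F ≤ a_L and the follower starts braking later, the follower is never slower than the leader, so the closest approach is when both have stopped.
Minimum gap = 84.243 − 52.517 = 31.726 m.

Minimum gap ≈ 32 m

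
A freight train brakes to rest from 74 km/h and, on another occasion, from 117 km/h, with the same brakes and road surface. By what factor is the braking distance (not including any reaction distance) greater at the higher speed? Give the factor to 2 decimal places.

Factor ≈ 2.50

Braking distance d = v²/(2a), so with a fixed, d ∝ v².
Factor = (117/74)² = 1.5811² = 2.4999.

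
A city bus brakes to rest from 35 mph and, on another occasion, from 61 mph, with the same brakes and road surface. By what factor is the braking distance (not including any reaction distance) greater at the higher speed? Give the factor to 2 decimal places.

Braking distance d = v²/(2a), so with a fixed, d ∝ v².
Factor = (61/35)² = 1.7429² = 3.0377.

Factor ≈ 3.04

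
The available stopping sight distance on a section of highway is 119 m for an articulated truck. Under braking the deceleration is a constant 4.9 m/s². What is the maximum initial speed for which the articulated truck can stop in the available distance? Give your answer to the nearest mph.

Maximum speed ≈ 76 mph

v²/(2a) = d ⇒ v = √(2 × 4.900 × 119) = √1166.20 = 34.1497 m/s.
34.1497 m/s ÷ 0.44704 = 76.391 mph.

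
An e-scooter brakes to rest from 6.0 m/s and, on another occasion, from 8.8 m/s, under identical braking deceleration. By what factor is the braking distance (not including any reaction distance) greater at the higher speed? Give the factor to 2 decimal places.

Braking distance d = v²/(2a), so with a fixed, d ∝ v².
Factor = (8.8/6.0)² = 1.4667² = 2.1512.

Factor ≈ 2.15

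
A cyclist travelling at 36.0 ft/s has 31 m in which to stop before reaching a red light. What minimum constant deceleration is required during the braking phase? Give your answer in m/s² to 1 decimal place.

36 ft/s × 0.3048 = 10.9728 m/s.
v² = 2a·d ⇒ a = v²/(2d) = 10.9728² / (2 × 31.000) = 120.402 / 62.000 = 1.9420 m/s².

Required deceleration ≈ 1.9 m/s²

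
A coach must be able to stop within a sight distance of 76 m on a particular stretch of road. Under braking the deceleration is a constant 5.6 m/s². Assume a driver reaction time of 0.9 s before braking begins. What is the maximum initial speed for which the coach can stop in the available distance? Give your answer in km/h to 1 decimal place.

Stopping distance: v·t_r + v²/(2a) = 76 with t_r = 0.9 s and a = 5.600 m/s².
So v² + 10.080 v − 851.20 = 0.
Positive root: v = −a·t_r + √((a·t_r)² + 2a·d) = −5.040 + √(25.402 + 851.20) = 24.5675 m/s.
24.5675 m/s × 3.6 = 88.443 km/h.

Maximum speed ≈ 88.4 km/h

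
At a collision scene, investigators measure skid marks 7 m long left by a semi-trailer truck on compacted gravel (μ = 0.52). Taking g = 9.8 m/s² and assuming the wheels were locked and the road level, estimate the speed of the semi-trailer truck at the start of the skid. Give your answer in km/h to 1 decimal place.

Initial speed ≈ 30.4 km/h

Deceleration a = μg = 0.52 × 9.8 = 5.096 m/s².
v = √(2a·d) = √(2 × 5.096 × 7) = √71.344 = 8.4465 m/s.
= 8.4465 × 3.6 = 30.407 km/h.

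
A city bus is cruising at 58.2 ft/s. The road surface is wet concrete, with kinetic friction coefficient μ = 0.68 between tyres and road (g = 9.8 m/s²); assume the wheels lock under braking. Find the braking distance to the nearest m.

Braking distance ≈ 24 m

58.2 ft/s × 0.3048 = 17.7394 m/s.
a = μg = 0.68 × 9.8 = 6.664 m/s².
Braking distance = v²/(2a) = 17.7394² / (2 × 6.664) = 314.686 / 13.328 = 23.611 m.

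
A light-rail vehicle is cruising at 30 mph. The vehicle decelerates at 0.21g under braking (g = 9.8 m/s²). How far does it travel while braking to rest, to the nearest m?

30 mph × 0.44704 = 13.4112 m/s.
a = 0.21 × 9.8 = 2.058 m/s².
Braking distance = v²/(2a) = 13.4112² / (2 × 2.058) = 179.860 / 4.116 = 43.698 m.

Braking distance ≈ 44 m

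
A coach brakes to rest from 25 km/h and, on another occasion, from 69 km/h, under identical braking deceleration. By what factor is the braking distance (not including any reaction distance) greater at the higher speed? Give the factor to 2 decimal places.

Braking distance d = v²/(2a), so with a fixed, d ∝ v².
Factor = (69/25)² = 2.7600² = 7.6176.

Factor ≈ 7.62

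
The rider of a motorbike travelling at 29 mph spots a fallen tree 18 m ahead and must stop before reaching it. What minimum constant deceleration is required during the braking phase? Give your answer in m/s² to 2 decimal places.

Required deceleration ≈ 4.67 m/s²

29 mph × 0.44704 = 12.9642 m/s.
v² = 2a·d ⇒ a = v²/(2d) = 12.9642² / (2 × 18.000) = 168.070 / 36.000 = 4.6686 m/s².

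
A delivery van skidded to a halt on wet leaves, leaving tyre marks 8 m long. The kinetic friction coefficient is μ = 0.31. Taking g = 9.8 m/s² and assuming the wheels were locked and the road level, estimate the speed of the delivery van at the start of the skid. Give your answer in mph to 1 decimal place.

Initial speed ≈ 15.6 mph

Deceleration a = μg = 0.31 × 9.8 = 3.038 m/s².
v = √(2a·d) = √(2 × 3.038 × 8) = √48.608 = 6.9719 m/s.
= 6.9719 ÷ 0.44704 = 15.596 mph.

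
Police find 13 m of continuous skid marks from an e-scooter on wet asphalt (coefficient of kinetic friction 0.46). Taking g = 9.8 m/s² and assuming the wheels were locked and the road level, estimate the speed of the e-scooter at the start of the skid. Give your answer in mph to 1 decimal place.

Deceleration a = μg = 0.46 × 9.8 = 4.508 m/s².
v = √(2a·d) = √(2 × 4.508 × 13) = √117.208 = 10.8263 m/s.
= 10.8263 ÷ 0.44704 = 24.218 mph.

Initial speed ≈ 24.2 mph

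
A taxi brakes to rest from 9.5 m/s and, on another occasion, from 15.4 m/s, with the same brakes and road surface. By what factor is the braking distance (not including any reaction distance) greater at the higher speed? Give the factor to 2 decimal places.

Braking distance d = v²/(2a), so with a fixed, d ∝ v².
Factor = (15.4/9.5)² = 1.6211² = 2.6280.

Factor ≈ 2.63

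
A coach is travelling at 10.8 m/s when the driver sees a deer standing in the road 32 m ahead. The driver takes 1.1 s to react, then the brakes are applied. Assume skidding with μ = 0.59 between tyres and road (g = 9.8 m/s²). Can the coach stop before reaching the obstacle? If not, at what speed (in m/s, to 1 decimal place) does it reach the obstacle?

Yes — it stops about 10.0 m short of the obstacle, so it never reaches it

a = μg = 0.59 × 9.8 = 5.782 m/s².
Reaction distance = 10.8000 × 1.1 = 11.880 m.
Braking distance = v²/(2a) = 116.640 / 11.564 = 10.086 m.
Total stopping distance = 11.880 + 10.086 = 21.966 m, vs 32 m available — it stops with 32 − 21.966 = 10.034 m to spare.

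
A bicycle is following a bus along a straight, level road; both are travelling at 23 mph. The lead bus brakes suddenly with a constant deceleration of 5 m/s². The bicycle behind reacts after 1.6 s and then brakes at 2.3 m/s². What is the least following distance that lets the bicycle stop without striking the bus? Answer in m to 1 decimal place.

Minimum gap ≈ 28.9 m

23 mph × 0.44704 = 10.2819 m/s.
Leader travels v²/(2a_L) = 105.717 / 10.000 = 10.572 m before stopping.
Follower covers v·t_r = 10.2819 × 1.6 = 16.451 m while reacting, then v²/(2a_F) = 105.717 / 4.600 = 22.982 m while braking, for a total of 16.451 + 22.982 = 39.433 m.
Since a_F ≤ a_L and the follower starts braking later, the follower is never slower than the leader, so the closest approach is when both have stopped.
Minimum gap = 39.433 − 10.572 = 28.861 m.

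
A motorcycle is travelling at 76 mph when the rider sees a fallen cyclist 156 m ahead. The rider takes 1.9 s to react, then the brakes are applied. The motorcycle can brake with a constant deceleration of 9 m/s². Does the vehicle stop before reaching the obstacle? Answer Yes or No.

76 mph × 0.44704 = 33.9750 m/s.
Reaction distance = 33.9750 × 1.9 = 64.552 m.
Braking distance = v²/(2a) = 1154.301 / 18.000 = 64.128 m.
Total stopping distance = 64.552 + 64.128 = 128.680 m, vs 156 m available — it stops with 156 − 128.680 = 27.320 m to spare.

Yes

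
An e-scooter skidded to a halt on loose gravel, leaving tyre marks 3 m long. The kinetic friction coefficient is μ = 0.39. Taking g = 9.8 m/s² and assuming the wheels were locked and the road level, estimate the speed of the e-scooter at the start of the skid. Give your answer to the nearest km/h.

Deceleration a = μg = 0.39 × 9.8 = 3.822 m/s².
v = √(2a·d) = √(2 × 3.822 × 3) = √22.932 = 4.7887 m/s.
= 4.7887 × 3.6 = 17.239 km/h.

Initial speed ≈ 17 km/h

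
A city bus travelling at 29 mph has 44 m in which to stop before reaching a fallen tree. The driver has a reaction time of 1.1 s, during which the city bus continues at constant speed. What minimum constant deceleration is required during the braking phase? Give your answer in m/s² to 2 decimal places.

Required deceleration ≈ 2.83 m/s²

29 mph × 0.44704 = 12.9642 m/s.
Distance covered during reaction = 12.9642 × 1.1 = 14.261 m.
Distance available for braking: 44 − 14.261 = 29.739 m.
v² = 2a·d ⇒ a = v²/(2d) = 12.9642² / (2 × 29.739) = 168.070 / 59.478 = 2.8258 m/s².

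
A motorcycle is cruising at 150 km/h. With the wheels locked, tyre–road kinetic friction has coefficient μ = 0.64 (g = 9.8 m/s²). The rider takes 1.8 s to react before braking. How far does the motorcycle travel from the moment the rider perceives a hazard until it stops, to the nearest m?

150 km/h ÷ 3.6 = 41.6667 m/s.
a = μg = 0.64 × 9.8 = 6.272 m/s².
Reaction distance = v·t_r = 41.6667 × 1.8 = 75.000 m.
Braking distance = v²/(2a) = 41.6667² / (2 × 6.272) = 1736.114 / 12.544 = 138.402 m.
Total = 75.000 + 138.402 = 213.402 m.

Total stopping distance ≈ 213 m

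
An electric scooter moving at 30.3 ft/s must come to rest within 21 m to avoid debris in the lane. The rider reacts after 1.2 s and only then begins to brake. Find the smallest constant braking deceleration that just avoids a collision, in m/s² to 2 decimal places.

Required deceleration ≈ 4.30 m/s²

30.3 ft/s × 0.3048 = 9.2354 m/s.
Distance covered during reaction = 9.2354 × 1.2 = 11.082 m.
Distance available for braking: 21 − 11.082 = 9.918 m.
v² = 2a·d ⇒ a = v²/(2d) = 9.2354² / (2 × 9.918) = 85.293 / 19.836 = 4.2999 m/s².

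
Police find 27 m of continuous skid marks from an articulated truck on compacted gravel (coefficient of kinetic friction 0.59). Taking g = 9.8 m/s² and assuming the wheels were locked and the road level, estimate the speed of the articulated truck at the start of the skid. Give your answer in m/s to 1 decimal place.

Initial speed ≈ 17.7 m/s

Deceleration a = μg = 0.59 × 9.8 = 5.782 m/s².
v = √(2a·d) = √(2 × 5.782 × 27) = √312.228 = 17.6700 m/s.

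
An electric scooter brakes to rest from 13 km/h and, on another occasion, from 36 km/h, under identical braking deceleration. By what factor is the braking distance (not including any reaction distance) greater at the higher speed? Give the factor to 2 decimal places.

Factor ≈ 7.67

Braking distance d = v²/(2a), so with a fixed, d ∝ v².
Factor = (36/13)² = 2.7692² = 7.6685.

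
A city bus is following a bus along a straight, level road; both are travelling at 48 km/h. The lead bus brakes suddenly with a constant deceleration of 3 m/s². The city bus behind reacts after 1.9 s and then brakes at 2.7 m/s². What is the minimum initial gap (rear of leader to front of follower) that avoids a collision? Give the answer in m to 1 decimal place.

Minimum gap ≈ 28.6 m

48 km/h ÷ 3.6 = 13.3333 m/s.
Leader travels v²/(2a_L) = 177.777 / 6.000 = 29.629 m before stopping.
Follower covers v·t_r = 13.3333 × 1.9 = 25.333 m while reacting, then v²/(2a_F) = 177.777 / 5.400 = 32.922 m while braking, for a total of 25.333 + 32.922 = 58.255 m.
Since a_F ≤ a_L and the follower starts braking later, the follower is never slower than the leader, so the closest approach is when both have stopped.
Minimum gap = 58.255 − 29.629 = 28.626 m.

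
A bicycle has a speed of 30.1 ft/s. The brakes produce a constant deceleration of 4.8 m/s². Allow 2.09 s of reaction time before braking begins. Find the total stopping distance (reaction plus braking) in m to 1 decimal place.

Total stopping distance ≈ 27.9 m

30.1 ft/s × 0.3048 = 9.1745 m/s.
Reaction distance = v·t_r = 9.1745 × 2.09 = 19.175 m.
Braking distance = v²/(2a) = 9.1745² / (2 × 4.800) = 84.171 / 9.600 = 8.768 m.
Total = 19.175 + 8.768 = 27.943 m.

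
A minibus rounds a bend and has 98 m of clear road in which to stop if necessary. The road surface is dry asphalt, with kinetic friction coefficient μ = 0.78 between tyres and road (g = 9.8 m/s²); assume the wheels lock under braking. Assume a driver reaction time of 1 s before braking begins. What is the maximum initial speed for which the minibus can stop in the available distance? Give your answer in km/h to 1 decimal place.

Maximum speed ≈ 114.5 km/h

a = μg = 0.78 × 9.8 = 7.644 m/s².
Stopping distance: v·t_r + v²/(2a) = 98 with t_r = 1 s and a = 7.644 m/s².
So v² + 15.288 v − 1498.22 = 0.
Positive root: v = −a·t_r + √((a·t_r)² + 2a·d) = −7.644 + √(58.431 + 1498.22) = 31.8104 m/s.
31.8104 m/s × 3.6 = 114.517 km/h.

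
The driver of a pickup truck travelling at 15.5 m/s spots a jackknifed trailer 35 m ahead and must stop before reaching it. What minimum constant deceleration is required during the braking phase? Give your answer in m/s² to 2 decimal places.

Required deceleration ≈ 3.43 m/s²

v² = 2a·d ⇒ a = v²/(2d) = 15.5000² / (2 × 35.000) = 240.250 / 70.000 = 3.4321 m/s².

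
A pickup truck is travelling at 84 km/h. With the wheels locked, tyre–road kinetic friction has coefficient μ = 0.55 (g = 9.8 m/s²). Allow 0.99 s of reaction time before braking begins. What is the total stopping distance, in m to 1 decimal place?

Total stopping distance ≈ 73.6 m

84 km/h ÷ 3.6 = 23.3333 m/s.
a = μg = 0.55 × 9.8 = 5.390 m/s².
Reaction distance = v·t_r = 23.3333 × 0.99 = 23.100 m.
Braking distance = v²/(2a) = 23.3333² / (2 × 5.390) = 544.443 / 10.780 = 50.505 m.
Total = 23.100 + 50.505 = 73.605 m.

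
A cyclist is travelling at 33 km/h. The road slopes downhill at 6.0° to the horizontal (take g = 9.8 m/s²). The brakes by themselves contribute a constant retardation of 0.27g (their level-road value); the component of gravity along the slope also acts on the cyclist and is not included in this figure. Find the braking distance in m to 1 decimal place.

Braking distance ≈ 25.9 m

33 km/h ÷ 3.6 = 9.1667 m/s.
a = 0.27 × 9.8 = 2.646 m/s².
Gravity along the downhill slope reduces the braking deceleration: a_eff = 2.646 − 9.8·sin 6.0° = 2.646 − 1.024 = 1.622 m/s².
Braking distance = v²/(2a) = 9.1667² / (2 × 1.622) = 84.028 / 3.244 = 25.903 m.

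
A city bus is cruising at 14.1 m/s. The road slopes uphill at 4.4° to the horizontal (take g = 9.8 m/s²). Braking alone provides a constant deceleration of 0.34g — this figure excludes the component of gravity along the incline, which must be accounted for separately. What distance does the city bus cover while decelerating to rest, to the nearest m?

a = 0.34 × 9.8 = 3.332 m/s².
Gravity along the uphill slope adds to the braking deceleration: a_eff = 3.332 + 9.8·sin 4.4° = 3.332 + 0.752 = 4.084 m/s².
Braking distance = v²/(2a) = 14.1000² / (2 × 4.084) = 198.810 / 8.168 = 24.340 m.

Braking distance ≈ 24 m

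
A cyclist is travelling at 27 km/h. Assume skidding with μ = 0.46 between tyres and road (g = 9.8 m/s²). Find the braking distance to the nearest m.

27 km/h ÷ 3.6 = 7.5000 m/s.
a = μg = 0.46 × 9.8 = 4.508 m/s².
Braking distance = v²/(2a) = 7.5000² / (2 × 4.508) = 56.250 / 9.016 = 6.239 m.

Braking distance ≈ 6 m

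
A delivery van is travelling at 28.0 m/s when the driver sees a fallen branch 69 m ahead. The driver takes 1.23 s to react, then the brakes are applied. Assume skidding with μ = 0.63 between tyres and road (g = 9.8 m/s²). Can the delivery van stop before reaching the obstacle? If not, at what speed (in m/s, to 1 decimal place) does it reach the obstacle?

No — it strikes the obstacle at 18.9 m/s

a = μg = 0.63 × 9.8 = 6.174 m/s².
Reaction distance = 28.0000 × 1.23 = 34.440 m.
Braking distance needed to stop: v²/(2a) = 784.000 / 12.348 = 63.492 m, so total needed = 34.440 + 63.492 = 97.932 m > 69 m — it cannot stop.
Distance remaining when braking begins: 69 − 34.440 = 34.560 m.
v² = v₀² − 2a·d = 784.000 − 2 × 6.174 × 34.560 = 357.253 m²/s².
v = √357.253 = 18.901 m/s.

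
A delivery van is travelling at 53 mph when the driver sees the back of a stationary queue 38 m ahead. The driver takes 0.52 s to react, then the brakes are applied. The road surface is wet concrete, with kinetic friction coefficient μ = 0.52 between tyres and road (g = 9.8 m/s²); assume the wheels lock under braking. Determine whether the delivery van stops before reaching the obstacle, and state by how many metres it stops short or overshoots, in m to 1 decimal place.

53 mph × 0.44704 = 23.6931 m/s.
a = μg = 0.52 × 9.8 = 5.096 m/s².
Reaction distance = 23.6931 × 0.52 = 12.320 m.
Braking distance = v²/(2a) = 561.363 / 10.192 = 55.079 m.
Total stopping distance = 12.320 + 55.079 = 67.399 m, vs 38 m available — it cannot stop in time and overshoots by 67.399 − 38 = 29.399 m.

No — it overshoots by 29.4 m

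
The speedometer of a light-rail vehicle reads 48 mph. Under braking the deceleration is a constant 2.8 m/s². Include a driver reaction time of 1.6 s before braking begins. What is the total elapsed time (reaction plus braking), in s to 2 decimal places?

48 mph × 0.44704 = 21.4579 m/s.
Braking time = v/a = 21.4579 / 2.800 = 7.664 s.
Total = 1.6 + 7.664 = 9.264 s.

Total time ≈ 9.26 s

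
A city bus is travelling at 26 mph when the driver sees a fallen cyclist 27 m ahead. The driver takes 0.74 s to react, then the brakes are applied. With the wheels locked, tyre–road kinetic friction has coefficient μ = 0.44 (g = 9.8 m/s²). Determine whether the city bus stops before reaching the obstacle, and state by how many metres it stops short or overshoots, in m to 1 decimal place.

26 mph × 0.44704 = 11.6230 m/s.
a = μg = 0.44 × 9.8 = 4.312 m/s².
Reaction distance = 11.6230 × 0.74 = 8.601 m.
Braking distance = v²/(2a) = 135.094 / 8.624 = 15.665 m.
Total stopping distance = 8.601 + 15.665 = 24.266 m, vs 27 m available — it stops with 27 − 24.266 = 2.734 m to spare.

Yes — it stops 2.7 m short of the obstacle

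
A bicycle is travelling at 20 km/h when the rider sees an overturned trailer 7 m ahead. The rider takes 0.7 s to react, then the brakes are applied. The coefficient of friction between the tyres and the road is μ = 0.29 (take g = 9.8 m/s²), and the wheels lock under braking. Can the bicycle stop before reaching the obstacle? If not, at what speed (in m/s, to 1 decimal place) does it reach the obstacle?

No — it strikes the obstacle at 3.6 m/s

20 km/h ÷ 3.6 = 5.5556 m/s.
a = μg = 0.29 × 9.8 = 2.842 m/s².
Reaction distance = 5.5556 × 0.7 = 3.889 m.
Braking distance needed to stop: v²/(2a) = 30.865 / 5.684 = 5.430 m, so total needed = 3.889 + 5.430 = 9.319 m > 7 m — it cannot stop.
Distance remaining when braking begins: 7 − 3.889 = 3.111 m.
v² = v₀² − 2a·d = 30.865 − 2 × 2.842 × 3.111 = 13.182 m²/s².
v = √13.182 = 3.631 m/s.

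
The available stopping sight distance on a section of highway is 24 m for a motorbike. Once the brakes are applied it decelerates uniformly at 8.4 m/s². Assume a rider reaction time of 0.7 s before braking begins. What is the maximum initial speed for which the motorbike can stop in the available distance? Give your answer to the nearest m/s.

Maximum speed ≈ 15 m/s

Stopping distance: v·t_r + v²/(2a) = 24 with t_r = 0.7 s and a = 8.400 m/s².
So v² + 11.760 v − 403.20 = 0.
Positive root: v = −a·t_r + √((a·t_r)² + 2a·d) = −5.880 + √(34.574 + 403.20) = 15.0430 m/s.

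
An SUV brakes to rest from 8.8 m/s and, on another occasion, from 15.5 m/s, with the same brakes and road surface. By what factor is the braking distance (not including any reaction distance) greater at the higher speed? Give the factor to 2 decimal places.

Factor ≈ 3.10

Braking distance d = v²/(2a), so with a fixed, d ∝ v².
Factor = (15.5/8.8)² = 1.7614² = 3.1025.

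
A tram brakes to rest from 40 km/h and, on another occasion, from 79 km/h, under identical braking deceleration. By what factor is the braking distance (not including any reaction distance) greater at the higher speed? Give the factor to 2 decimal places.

Factor ≈ 3.90

Braking distance d = v²/(2a), so with a fixed, d ∝ v².
Factor = (79/40)² = 1.9750² = 3.9006.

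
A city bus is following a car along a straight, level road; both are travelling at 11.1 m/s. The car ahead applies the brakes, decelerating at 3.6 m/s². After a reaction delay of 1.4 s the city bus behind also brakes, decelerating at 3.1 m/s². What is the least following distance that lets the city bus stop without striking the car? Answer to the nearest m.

Leader travels v²/(2a_L) = 123.210 / 7.200 = 17.112 m before stopping.
Follower covers v·t_r = 11.1000 × 1.4 = 15.540 m while reacting, then v²/(2a_F) = 123.210 / 6.200 = 19.873 m while braking, for a total of 15.540 + 19.873 = 35.413 m.
Since a_F ≤ a_L and the follower starts braking later, the follower is never slower than the leader, so the closest approach is when both have stopped.
Minimum gap = 35.413 − 17.112 = 18.301 m.

Minimum gap ≈ 18 m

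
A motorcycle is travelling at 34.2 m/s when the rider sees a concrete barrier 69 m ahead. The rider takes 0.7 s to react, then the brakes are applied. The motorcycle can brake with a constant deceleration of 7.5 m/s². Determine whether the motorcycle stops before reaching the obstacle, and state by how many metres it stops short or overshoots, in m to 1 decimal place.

Reaction distance = 34.2000 × 0.7 = 23.940 m.
Braking distance = v²/(2a) = 1169.640 / 15.000 = 77.976 m.
Total stopping distance = 23.940 + 77.976 = 101.916 m, vs 69 m available — it cannot stop in time and overshoots by 101.916 − 69 = 32.916 m.

No — it overshoots by 32.9 m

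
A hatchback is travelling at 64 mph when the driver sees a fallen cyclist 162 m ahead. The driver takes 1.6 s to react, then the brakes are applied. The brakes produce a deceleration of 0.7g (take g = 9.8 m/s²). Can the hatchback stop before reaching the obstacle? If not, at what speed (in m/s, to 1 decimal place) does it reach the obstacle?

64 mph × 0.44704 = 28.6106 m/s.
a = 0.7 × 9.8 = 6.860 m/s².
Reaction distance = 28.6106 × 1.6 = 45.777 m.
Braking distance = v²/(2a) = 818.566 / 13.720 = 59.662 m.
Total stopping distance = 45.777 + 59.662 = 105.439 m, vs 162 m available — it stops with 162 − 105.439 = 56.561 m to spare.

Yes — it stops about 56.6 m short of the obstacle, so it never reaches it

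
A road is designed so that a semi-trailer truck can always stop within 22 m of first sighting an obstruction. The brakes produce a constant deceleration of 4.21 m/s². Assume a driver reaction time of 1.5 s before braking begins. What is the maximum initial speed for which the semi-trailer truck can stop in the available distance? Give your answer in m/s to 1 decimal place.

Maximum speed ≈ 8.7 m/s

Stopping distance: v·t_r + v²/(2a) = 22 with t_r = 1.5 s and a = 4.210 m/s².
So v² + 12.630 v − 185.24 = 0.
Positive root: v = −a·t_r + √((a·t_r)² + 2a·d) = −6.315 + √(39.879 + 185.24) = 8.6890 m/s.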